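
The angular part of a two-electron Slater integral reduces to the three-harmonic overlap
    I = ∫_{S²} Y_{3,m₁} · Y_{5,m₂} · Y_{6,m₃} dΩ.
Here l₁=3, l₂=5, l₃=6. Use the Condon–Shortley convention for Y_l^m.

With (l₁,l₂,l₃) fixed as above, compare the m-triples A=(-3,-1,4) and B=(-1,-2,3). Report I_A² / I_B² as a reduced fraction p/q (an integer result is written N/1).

Shared (l₁,l₂,l₃)=(3,5,6): N and (l;000)² cancel in I_A²/I_B².
A: Δ = 2!·4!·8!/15! = 1/675675; Racah Σ t=2..2: t=2:+1/69120 = 1/69120; ⇒ 3j(3 5 6; -3 -1 4)² = 4/143, sgn +1
B: Δ = 2!·4!·8!/15! = 1/675675; Racah Σ t=0..2: t=0:+1/34560 t=1:−1/8640 t=2:+1/40320 = -1/16128; ⇒ 3j(3 5 6; -1 -2 3)² = 18/1001, sgn +1
I_A²/I_B² = (4/143)/(18/1001) = 14/9

14/9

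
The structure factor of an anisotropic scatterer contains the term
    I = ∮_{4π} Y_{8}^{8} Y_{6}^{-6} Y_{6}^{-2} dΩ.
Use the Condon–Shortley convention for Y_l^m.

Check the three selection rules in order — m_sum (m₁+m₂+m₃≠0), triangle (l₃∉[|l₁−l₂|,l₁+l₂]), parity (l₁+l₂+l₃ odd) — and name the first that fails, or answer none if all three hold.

none

m₁+m₂+m₃ = 8 − 6 − 2 = 0  ✓
triangle: |8−6|=2 ≤ l₃=6 ≤ 8+6=14  ✓
parity: l₁+l₂+l₃ = 20 is even  ✓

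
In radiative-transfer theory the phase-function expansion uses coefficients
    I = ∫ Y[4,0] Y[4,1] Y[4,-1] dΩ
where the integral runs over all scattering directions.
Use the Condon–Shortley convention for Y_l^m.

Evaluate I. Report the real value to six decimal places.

Rules hold: Σm=0, L=12 even, 0≤4≤8.
N = 9·9·9 = 729
Δ = 4!·4!·4!/13! = 1/450450
Racah Σ t=0..4: t=0:+1/13824 t=1:−1/216 t=2:+1/64 t=3:−1/216 t=4:+1/13824 = 5/768
⇒ 3j(4 4 4; 0 0 0)² = 18/1001, sgn +1
Racah Σ t=1..4: t=1:−1/864 t=2:+1/96 t=3:−1/144 t=4:+1/3456 = 1/384
⇒ 3j(4 4 4; 0 1 -1)² = 9/2002, sgn -1
4πI² = N·(3j₀)²·(3jₘ)² = 59049/1002001
I = -1·√(0.0589311/4π) = -0.06848055

-0.068481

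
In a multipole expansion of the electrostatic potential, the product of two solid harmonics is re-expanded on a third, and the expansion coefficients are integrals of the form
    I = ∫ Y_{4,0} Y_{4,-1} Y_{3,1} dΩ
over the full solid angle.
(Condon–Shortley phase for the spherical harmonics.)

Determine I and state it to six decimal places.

l₁+l₂+l₃=11 is odd: 3j(l;000)=0 ⇒ I=0

0.000000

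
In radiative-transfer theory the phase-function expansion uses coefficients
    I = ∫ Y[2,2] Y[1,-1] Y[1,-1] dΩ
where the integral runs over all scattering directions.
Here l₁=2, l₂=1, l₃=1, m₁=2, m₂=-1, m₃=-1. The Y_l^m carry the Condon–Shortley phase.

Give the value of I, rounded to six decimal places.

0.309019

Checks pass: Σm=0; 4 even; l₃=1∈[1,3].
(2·2+1)(2·1+1)(2·1+1) = 45
Δ: 2! 2! 0! / 5! → 1/30
sum: t=1:−1/1 = -1/1
3j²(2 1 1; 0 0 0) = Δ·Π!·Σ² = 2/15  (sign +1)
sum: t=0:+1/4 = 1/4
3j²(2 1 1; 2 -1 -1) = Δ·Π!·Σ² = 1/5  (sign +1)
combine: 4πI² = 45·2/15·1/5 = 6/5
take √, sign +1: I = 0.30901936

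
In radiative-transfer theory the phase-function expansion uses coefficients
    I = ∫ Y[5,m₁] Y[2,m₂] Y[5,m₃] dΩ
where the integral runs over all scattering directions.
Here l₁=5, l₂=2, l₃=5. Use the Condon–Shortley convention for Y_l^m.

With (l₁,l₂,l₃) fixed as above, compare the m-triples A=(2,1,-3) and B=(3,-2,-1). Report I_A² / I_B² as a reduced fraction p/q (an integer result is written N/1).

25/28

l's match ⇒ only the (l;m) 3-j factors differ between A and B.
A: triangle coeff Δ(5,2,5) = 1/38610; Σ_t [1,2]: t=1:−1/2880 t=2:+1/10080 = -1/4032; (3j)²=10/429 [(5 2 5; 2 1 -3)], sign=-1
B: triangle coeff Δ(5,2,5) = 1/38610; Σ_t [0,0]: t=0:+1/5760 = 1/5760; (3j)²=56/2145 [(5 2 5; 3 -2 -1)], sign=+1
I_A²/I_B² = (10/429)/(56/2145) = 25/28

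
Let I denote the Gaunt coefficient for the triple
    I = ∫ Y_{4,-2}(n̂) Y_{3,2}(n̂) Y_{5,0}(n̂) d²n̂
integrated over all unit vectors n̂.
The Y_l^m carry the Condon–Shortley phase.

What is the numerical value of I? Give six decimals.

Rules hold: Σm=0, L=12 even, 1≤5≤7.
N = 9·7·11 = 693
Δ = 2!·6!·4!/13! = 1/180180
Racah Σ t=0..2: t=0:+1/576 t=1:−1/144 t=2:+1/576 = -1/288
⇒ 3j(4 3 5; 0 0 0)² = 20/1001, sgn +1
Racah Σ t=1..2: t=1:−1/2880 t=2:+1/576 = 1/720
⇒ 3j(4 3 5; -2 2 0)² = 80/3003, sgn -1
4πI² = N·(3j₀)²·(3jₘ)² = 4800/13013
I = -1·√(0.368862/4π) = -0.17132746

-0.171327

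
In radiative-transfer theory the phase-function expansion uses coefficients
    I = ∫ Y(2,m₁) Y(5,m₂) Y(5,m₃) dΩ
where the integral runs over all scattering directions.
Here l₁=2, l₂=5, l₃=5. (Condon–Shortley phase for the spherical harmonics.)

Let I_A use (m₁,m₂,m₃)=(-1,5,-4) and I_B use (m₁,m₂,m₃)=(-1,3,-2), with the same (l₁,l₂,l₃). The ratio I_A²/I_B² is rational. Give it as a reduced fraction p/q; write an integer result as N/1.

27/20

l's match ⇒ only the (l;m) 3-j factors differ between A and B.
A: triangle coeff Δ(2,5,5) = 1/38610; Σ_t [2,2]: t=2:+1/80640 = 1/80640; (3j)²=9/286 [(2 5 5; -1 5 -4)], sign=-1
B: triangle coeff Δ(2,5,5) = 1/38610; Σ_t [1,2]: t=1:−1/10080 t=2:+1/2880 = 1/4032; (3j)²=10/429 [(2 5 5; -1 3 -2)], sign=-1
I_A²/I_B² = (9/286)/(10/429) = 27/20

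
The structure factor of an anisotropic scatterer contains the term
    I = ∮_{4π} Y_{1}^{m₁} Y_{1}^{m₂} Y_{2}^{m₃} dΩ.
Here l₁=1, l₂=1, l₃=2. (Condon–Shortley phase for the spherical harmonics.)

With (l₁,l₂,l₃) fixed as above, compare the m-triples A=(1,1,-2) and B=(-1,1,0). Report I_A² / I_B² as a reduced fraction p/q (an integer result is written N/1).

6/1

Shared (l₁,l₂,l₃)=(1,1,2): N and (l;000)² cancel in I_A²/I_B².
A: Δ = 0!·2!·2!/5! = 1/30; Racah Σ t=0..0: t=0:+1/4 = 1/4; ⇒ 3j(1 1 2; 1 1 -2)² = 1/5, sgn +1
B: Δ = 0!·2!·2!/5! = 1/30; Racah Σ t=0..0: t=0:+1/4 = 1/4; ⇒ 3j(1 1 2; -1 1 0)² = 1/30, sgn +1
I_A²/I_B² = (1/5)/(1/30) = 6/1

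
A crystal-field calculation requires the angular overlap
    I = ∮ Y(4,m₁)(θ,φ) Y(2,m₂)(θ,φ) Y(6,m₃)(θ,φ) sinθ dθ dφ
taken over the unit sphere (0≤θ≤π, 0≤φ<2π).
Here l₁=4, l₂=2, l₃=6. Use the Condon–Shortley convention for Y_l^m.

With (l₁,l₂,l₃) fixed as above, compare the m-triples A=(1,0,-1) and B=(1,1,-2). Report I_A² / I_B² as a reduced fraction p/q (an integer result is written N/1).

15/16

Same 4,2,6: normalisation and zero-m 3j drop out of the ratio.
A: Δ: 0! 8! 4! / 13! → 1/6435; sum: t=0:+1/2880 = 1/2880; 3j²(4 2 6; 1 0 -1) = Δ·Π!·Σ² = 14/429  (sign -1)
B: Δ: 0! 8! 4! / 13! → 1/6435; sum: t=0:+1/4320 = 1/4320; 3j²(4 2 6; 1 1 -2) = Δ·Π!·Σ² = 224/6435  (sign +1)
I_A²/I_B² = (14/429)/(224/6435) = 15/16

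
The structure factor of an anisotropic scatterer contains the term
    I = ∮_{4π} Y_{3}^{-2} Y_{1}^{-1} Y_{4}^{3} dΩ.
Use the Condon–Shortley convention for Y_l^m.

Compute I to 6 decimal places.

-0.282095

Rules hold: Σm=0, L=8 even, 2≤4≤4.
N = 7·3·9 = 189
Δ = 0!·6!·2!/9! = 1/252
Racah Σ t=0..0: t=0:+1/36 = 1/36
⇒ 3j(3 1 4; 0 0 0)² = 4/63, sgn +1
Racah Σ t=0..0: t=0:+1/240 = 1/240
⇒ 3j(3 1 4; -2 -1 3)² = 1/12, sgn -1
4πI² = N·(3j₀)²·(3jₘ)² = 1/1
I = -1·√(1/4π) = -0.28209479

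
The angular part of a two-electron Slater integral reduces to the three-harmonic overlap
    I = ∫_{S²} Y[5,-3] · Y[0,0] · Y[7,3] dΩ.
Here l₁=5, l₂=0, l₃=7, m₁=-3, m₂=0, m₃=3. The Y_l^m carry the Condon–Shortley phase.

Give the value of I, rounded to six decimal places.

0.000000

triangle: need 5≤l₃≤5, have 7; I=0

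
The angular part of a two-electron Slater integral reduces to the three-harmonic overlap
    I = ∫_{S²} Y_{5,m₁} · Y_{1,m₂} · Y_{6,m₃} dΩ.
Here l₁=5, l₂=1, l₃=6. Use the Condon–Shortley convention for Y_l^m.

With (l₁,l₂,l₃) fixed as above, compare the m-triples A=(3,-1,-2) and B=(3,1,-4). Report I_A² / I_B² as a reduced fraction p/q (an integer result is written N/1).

Shared (l₁,l₂,l₃)=(5,1,6): N and (l;000)² cancel in I_A²/I_B².
A: Δ = 0!·10!·2!/13! = 1/858; Racah Σ t=0..0: t=0:+1/161280 = 1/161280; ⇒ 3j(5 1 6; 3 -1 -2)² = 1/143, sgn +1
B: Δ = 0!·10!·2!/13! = 1/858; Racah Σ t=0..0: t=0:+1/161280 = 1/161280; ⇒ 3j(5 1 6; 3 1 -4)² = 15/286, sgn +1
I_A²/I_B² = (1/143)/(15/286) = 2/15

2/15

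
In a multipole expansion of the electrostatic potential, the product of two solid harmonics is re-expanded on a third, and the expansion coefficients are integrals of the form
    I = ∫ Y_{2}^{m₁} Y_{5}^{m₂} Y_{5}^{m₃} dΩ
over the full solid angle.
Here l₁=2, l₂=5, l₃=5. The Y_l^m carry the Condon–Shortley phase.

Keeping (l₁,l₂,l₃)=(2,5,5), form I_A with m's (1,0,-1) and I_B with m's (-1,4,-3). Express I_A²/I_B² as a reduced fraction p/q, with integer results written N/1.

Same 2,5,5: normalisation and zero-m 3j drop out of the ratio.
A: Δ: 2! 2! 8! / 13! → 1/38610; sum: t=0:+1/1440 t=1:−1/1152 = -1/5760; 3j²(2 5 5; 1 0 -1) = Δ·Π!·Σ² = 1/858  (sign -1)
B: Δ: 2! 2! 8! / 13! → 1/38610; sum: t=1:−1/80640 t=2:+1/10080 = 1/11520; 3j²(2 5 5; -1 4 -3) = Δ·Π!·Σ² = 49/1430  (sign +1)
I_A²/I_B² = (1/858)/(49/1430) = 5/147

5/147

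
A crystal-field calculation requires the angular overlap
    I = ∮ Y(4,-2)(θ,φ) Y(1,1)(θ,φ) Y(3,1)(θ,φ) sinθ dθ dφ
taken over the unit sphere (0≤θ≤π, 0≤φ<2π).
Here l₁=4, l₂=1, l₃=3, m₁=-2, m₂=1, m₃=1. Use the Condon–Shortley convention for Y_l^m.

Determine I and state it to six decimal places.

0.238414

Rules hold: Σm=0, L=8 even, 3≤3≤5.
N = 9·3·7 = 189
Δ = 2!·6!·0!/9! = 1/252
Racah Σ t=1..1: t=1:−1/36 = -1/36
⇒ 3j(4 1 3; 0 0 0)² = 4/63, sgn +1
Racah Σ t=2..2: t=2:+1/96 = 1/96
⇒ 3j(4 1 3; -2 1 1)² = 5/84, sgn +1
4πI² = N·(3j₀)²·(3jₘ)² = 5/7
I = +1·√(0.714286/4π) = 0.23841361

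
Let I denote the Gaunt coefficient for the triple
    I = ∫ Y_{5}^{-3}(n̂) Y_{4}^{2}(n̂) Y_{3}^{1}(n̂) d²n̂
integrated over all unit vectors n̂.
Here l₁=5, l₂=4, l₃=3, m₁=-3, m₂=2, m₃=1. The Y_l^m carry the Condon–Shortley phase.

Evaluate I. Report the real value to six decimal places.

Rules hold: Σm=0, L=12 even, 1≤3≤9.
N = 11·9·7 = 693
Δ = 6!·4!·2!/13! = 1/180180
Racah Σ t=2..4: t=2:+1/576 t=3:−1/144 t=4:+1/576 = -1/288
⇒ 3j(5 4 3; 0 0 0)² = 20/1001, sgn +1
Racah Σ t=4..6: t=4:+1/2304 t=5:−1/720 t=6:+1/5760 = -1/1280
⇒ 3j(5 4 3; -3 2 1)² = 27/1430, sgn -1
4πI² = N·(3j₀)²·(3jₘ)² = 486/1859
I = -1·√(0.261431/4π) = -0.14423595

-0.144236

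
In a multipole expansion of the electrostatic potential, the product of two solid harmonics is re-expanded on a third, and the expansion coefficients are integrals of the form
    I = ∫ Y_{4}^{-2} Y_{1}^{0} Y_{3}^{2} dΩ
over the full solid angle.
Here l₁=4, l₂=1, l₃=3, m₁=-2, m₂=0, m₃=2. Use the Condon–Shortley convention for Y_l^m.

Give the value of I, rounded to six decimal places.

0.213244

m-sum 0 ✓  L=8 even ✓  3≤3≤5 ✓
Π(2lᵢ+1) = 9×3×7 = 189
triangle coeff Δ(4,1,3) = 1/252
Σ_t [1,1]: t=1:−1/36 = -1/36
(3j)²=4/63 [(4 1 3; 0 0 0)], sign=+1
Σ_t [1,1]: t=1:−1/120 = -1/120
(3j)²=1/21 [(4 1 3; -2 0 2)], sign=+1
⇒ 4πI² = 4/7
I = (+1)√(4/7/(4π)) = 0.21324362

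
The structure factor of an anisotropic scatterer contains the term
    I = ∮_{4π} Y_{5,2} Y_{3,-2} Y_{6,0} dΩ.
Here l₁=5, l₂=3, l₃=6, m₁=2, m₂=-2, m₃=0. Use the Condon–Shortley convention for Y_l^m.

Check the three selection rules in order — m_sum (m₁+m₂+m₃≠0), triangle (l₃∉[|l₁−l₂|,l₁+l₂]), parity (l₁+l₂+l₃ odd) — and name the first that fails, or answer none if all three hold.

none

azimuthal sum: 2 − 2 + 0 = 0  ✓
2 ≤ 6 ≤ 8 (triangle on l)  ✓
L = 5 + 3 + 6 = 14 (even)  ✓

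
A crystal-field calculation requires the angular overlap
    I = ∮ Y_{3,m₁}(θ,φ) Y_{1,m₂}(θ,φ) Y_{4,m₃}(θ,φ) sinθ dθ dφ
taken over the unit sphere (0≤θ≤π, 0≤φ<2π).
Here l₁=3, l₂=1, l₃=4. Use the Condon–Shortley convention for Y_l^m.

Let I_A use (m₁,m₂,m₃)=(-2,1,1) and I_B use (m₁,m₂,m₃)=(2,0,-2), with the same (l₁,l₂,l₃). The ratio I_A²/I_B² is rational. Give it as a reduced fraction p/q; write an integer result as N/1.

l's match ⇒ only the (l;m) 3-j factors differ between A and B.
A: triangle coeff Δ(3,1,4) = 1/252; Σ_t [0,0]: t=0:+1/240 = 1/240; (3j)²=1/84 [(3 1 4; -2 1 1)], sign=-1
B: triangle coeff Δ(3,1,4) = 1/252; Σ_t [0,0]: t=0:+1/120 = 1/120; (3j)²=1/21 [(3 1 4; 2 0 -2)], sign=+1
I_A²/I_B² = (1/84)/(1/21) = 1/4

1/4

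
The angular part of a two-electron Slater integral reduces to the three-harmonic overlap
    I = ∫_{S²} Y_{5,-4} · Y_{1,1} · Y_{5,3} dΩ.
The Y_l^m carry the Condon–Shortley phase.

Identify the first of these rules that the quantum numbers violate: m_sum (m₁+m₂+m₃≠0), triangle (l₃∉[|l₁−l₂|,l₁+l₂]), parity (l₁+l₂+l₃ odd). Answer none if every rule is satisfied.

Σmᵢ = 0  ✓
l₃∈[|l₁−l₂|,l₁+l₂]=[4,6], have l₃=5  ✓
Σlᵢ = 11 ⇒ odd  ✗

parity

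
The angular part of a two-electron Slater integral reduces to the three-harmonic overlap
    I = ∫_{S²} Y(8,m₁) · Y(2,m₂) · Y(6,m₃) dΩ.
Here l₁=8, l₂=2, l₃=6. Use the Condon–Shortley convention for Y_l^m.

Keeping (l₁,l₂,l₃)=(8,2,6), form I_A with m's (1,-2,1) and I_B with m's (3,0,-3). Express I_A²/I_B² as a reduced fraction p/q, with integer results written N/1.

63/275

Shared (l₁,l₂,l₃)=(8,2,6): N and (l;000)² cancel in I_A²/I_B².
A: Δ = 4!·12!·0!/17! = 1/30940; Racah Σ t=0..0: t=0:+1/14515200 = 1/14515200; ⇒ 3j(8 2 6; 1 -2 1)² = 9/2210, sgn -1
B: Δ = 4!·12!·0!/17! = 1/30940; Racah Σ t=2..2: t=2:+1/8709120 = 1/8709120; ⇒ 3j(8 2 6; 3 0 -3)² = 55/3094, sgn -1
I_A²/I_B² = (9/2210)/(55/3094) = 63/275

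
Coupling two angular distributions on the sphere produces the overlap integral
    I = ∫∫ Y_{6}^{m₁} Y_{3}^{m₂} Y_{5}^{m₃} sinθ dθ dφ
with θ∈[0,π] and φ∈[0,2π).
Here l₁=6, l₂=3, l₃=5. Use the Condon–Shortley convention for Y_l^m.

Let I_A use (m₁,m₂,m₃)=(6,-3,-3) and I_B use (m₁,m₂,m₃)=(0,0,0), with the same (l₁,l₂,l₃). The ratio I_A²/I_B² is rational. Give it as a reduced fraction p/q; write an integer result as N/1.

33/49

Same 6,3,5: normalisation and zero-m 3j drop out of the ratio.
A: Δ: 4! 8! 2! / 15! → 1/675675; sum: t=0:+1/1935360 = 1/1935360; 3j²(6 3 5; 6 -3 -3) = Δ·Π!·Σ² = 1/91  (sign +1)
B: Δ: 4! 8! 2! / 15! → 1/675675; sum: t=1:−1/8640 t=2:+1/2304 t=3:−1/8640 = 7/34560; 3j²(6 3 5; 0 0 0) = Δ·Π!·Σ² = 7/429  (sign -1)
I_A²/I_B² = (1/91)/(7/429) = 33/49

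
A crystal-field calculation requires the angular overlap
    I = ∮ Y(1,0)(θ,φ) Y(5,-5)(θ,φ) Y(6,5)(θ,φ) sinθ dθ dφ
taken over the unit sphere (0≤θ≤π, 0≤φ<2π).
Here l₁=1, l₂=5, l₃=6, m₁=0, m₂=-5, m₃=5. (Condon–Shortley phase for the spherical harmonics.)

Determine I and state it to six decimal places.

-0.135514

Checks pass: Σm=0; 12 even; l₃=6∈[4,6].
(2·1+1)(2·5+1)(2·6+1) = 429
Δ: 0! 2! 10! / 13! → 1/858
sum: t=0:+1/14400 = 1/14400
3j²(1 5 6; 0 0 0) = Δ·Π!·Σ² = 6/143  (sign +1)
sum: t=0:+1/3628800 = 1/3628800
3j²(1 5 6; 0 -5 5) = Δ·Π!·Σ² = 1/78  (sign -1)
combine: 4πI² = 429·6/143·1/78 = 3/13
take √, sign -1: I = -0.13551395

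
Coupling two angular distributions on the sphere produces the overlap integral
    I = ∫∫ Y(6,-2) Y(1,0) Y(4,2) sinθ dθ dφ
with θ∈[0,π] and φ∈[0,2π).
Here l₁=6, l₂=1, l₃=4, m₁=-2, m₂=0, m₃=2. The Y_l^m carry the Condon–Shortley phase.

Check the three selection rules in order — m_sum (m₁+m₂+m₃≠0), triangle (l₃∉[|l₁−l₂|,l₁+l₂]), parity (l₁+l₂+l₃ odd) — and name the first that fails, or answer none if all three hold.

Σmᵢ = 0  ✓
l₃∈[|l₁−l₂|,l₁+l₂]=[5,7], have l₃=4  ✗
Σlᵢ = 11 ⇒ odd

triangle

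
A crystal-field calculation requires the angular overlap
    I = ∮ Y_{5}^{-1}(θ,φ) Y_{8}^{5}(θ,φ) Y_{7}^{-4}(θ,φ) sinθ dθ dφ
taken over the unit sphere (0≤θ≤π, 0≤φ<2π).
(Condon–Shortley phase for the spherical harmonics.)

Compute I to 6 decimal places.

0.040568

Rules hold: Σm=0, L=20 even, 3≤7≤13.
N = 11·17·15 = 2805
Δ = 6!·4!·10!/21! = 1/814773960
Racah Σ t=1..5: t=1:−1/87091200 t=2:+1/4976640 t=3:−1/2073600 t=4:+1/4976640 t=5:−1/87091200 = -1/9676800
⇒ 3j(5 8 7; 0 0 0)² = 360/46189, sgn +1
Racah Σ t=3..6: t=3:−1/783820800 t=4:+1/69672960 t=5:−1/58060800 t=6:+1/522547200 = -1/447897600
⇒ 3j(5 8 7; -1 5 -4)² = 11/11628, sgn +1
4πI² = N·(3j₀)²·(3jₘ)² = 1650/79781
I = +1·√(0.0206816/4π) = 0.04056835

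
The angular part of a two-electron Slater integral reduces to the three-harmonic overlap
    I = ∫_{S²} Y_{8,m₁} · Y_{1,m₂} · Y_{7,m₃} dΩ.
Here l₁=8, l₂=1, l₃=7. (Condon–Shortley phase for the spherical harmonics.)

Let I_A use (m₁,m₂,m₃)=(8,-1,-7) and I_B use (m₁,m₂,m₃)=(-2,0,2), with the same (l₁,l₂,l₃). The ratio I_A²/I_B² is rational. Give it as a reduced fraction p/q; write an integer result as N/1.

Same 8,1,7: normalisation and zero-m 3j drop out of the ratio.
A: Δ: 2! 14! 0! / 17! → 1/2040; sum: t=0:+1/174356582400 = 1/174356582400; 3j²(8 1 7; 8 -1 -7) = Δ·Π!·Σ² = 1/17  (sign +1)
B: Δ: 2! 14! 0! / 17! → 1/2040; sum: t=1:−1/43545600 = -1/43545600; 3j²(8 1 7; -2 0 2) = Δ·Π!·Σ² = 1/34  (sign +1)
I_A²/I_B² = (1/17)/(1/34) = 2/1

2/1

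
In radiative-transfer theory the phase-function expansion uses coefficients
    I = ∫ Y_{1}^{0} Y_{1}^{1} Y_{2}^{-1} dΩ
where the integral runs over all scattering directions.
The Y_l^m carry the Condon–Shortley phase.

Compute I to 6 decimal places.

Checks pass: Σm=0; 4 even; l₃=2∈[0,2].
(2·1+1)(2·1+1)(2·2+1) = 45
Δ: 0! 2! 2! / 5! → 1/30
sum: t=0:+1/1 = 1/1
3j²(1 1 2; 0 0 0) = Δ·Π!·Σ² = 2/15  (sign +1)
sum: t=0:+1/2 = 1/2
3j²(1 1 2; 0 1 -1) = Δ·Π!·Σ² = 1/10  (sign -1)
combine: 4πI² = 45·2/15·1/10 = 3/5
take √, sign -1: I = -0.21850969

-0.218510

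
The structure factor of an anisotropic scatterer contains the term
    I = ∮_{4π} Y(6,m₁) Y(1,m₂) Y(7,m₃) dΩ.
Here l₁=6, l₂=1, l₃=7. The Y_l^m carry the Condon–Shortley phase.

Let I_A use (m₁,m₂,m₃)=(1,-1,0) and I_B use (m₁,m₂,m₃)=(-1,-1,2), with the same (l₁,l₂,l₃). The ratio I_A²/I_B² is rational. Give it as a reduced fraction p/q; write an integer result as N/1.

l's match ⇒ only the (l;m) 3-j factors differ between A and B.
A: triangle coeff Δ(6,1,7) = 1/1365; Σ_t [0,0]: t=0:+1/1209600 = 1/1209600; (3j)²=1/65 [(6 1 7; 1 -1 0)], sign=-1
B: triangle coeff Δ(6,1,7) = 1/1365; Σ_t [0,0]: t=0:+1/1209600 = 1/1209600; (3j)²=12/455 [(6 1 7; -1 -1 2)], sign=-1
I_A²/I_B² = (1/65)/(12/455) = 7/12

7/12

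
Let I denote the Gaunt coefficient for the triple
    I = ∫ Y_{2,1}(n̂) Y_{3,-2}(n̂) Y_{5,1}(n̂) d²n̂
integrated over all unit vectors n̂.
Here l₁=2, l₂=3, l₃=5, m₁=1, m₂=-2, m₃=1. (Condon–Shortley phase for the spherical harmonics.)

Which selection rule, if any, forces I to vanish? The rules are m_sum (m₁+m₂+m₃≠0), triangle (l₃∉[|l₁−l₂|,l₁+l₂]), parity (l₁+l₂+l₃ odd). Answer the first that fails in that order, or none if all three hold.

m₁+m₂+m₃ = 1 − 2 + 1 = 0  ✓
triangle: |2−3|=1 ≤ l₃=5 ≤ 2+3=5  ✓
parity: l₁+l₂+l₃ = 10 is even  ✓

none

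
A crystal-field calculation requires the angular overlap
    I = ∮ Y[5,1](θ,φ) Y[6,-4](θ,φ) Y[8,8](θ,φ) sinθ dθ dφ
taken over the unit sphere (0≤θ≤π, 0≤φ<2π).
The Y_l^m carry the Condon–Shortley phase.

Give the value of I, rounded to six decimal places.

0.000000

1 − 4 + 8 = 5 ≠ 0: azimuthal integral kills it; I = 0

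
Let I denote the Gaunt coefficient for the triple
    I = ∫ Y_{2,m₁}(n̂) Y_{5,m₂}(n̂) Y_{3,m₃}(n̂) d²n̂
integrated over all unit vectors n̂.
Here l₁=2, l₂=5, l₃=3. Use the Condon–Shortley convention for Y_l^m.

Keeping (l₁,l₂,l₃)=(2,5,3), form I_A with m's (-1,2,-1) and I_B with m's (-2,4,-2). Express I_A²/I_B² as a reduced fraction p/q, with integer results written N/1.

5/6

Shared (l₁,l₂,l₃)=(2,5,3): N and (l;000)² cancel in I_A²/I_B².
A: Δ = 4!·0!·6!/11! = 1/2310; Racah Σ t=3..3: t=3:−1/288 = -1/288; ⇒ 3j(2 5 3; -1 2 -1)² = 1/22, sgn -1
B: Δ = 4!·0!·6!/11! = 1/2310; Racah Σ t=4..4: t=4:+1/2880 = 1/2880; ⇒ 3j(2 5 3; -2 4 -2)² = 3/55, sgn -1
I_A²/I_B² = (1/22)/(3/55) = 5/6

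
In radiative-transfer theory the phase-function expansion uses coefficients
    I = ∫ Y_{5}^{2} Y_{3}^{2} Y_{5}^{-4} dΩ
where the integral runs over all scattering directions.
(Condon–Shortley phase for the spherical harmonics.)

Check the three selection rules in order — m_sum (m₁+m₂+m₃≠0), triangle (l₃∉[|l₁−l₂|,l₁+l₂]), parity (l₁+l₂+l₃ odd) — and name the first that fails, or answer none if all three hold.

m₁+m₂+m₃ = 2 + 2 − 4 = 0  ✓
triangle: |5−3|=2 ≤ l₃=5 ≤ 5+3=8  ✓
parity: l₁+l₂+l₃ = 13 is odd  ✗

parity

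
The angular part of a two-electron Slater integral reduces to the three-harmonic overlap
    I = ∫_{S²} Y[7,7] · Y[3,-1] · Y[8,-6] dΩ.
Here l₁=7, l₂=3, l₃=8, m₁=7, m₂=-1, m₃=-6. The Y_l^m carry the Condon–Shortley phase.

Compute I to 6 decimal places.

-0.126536

Rules hold: Σm=0, L=18 even, 4≤8≤10.
N = 15·7·17 = 1785
Δ = 2!·12!·4!/19! = 1/5290740
Racah Σ t=0..2: t=0:+1/7257600 t=1:−1/2073600 t=2:+1/7257600 = -1/4838400
⇒ 3j(7 3 8; 0 0 0)² = 252/20995, sgn -1
Racah Σ t=0..0: t=0:+1/3832012800 = 1/3832012800
⇒ 3j(7 3 8; 7 -1 -6)² = 91/9690, sgn +1
4πI² = N·(3j₀)²·(3jₘ)² = 6174/30685
I = -1·√(0.201206/4π) = -0.12653635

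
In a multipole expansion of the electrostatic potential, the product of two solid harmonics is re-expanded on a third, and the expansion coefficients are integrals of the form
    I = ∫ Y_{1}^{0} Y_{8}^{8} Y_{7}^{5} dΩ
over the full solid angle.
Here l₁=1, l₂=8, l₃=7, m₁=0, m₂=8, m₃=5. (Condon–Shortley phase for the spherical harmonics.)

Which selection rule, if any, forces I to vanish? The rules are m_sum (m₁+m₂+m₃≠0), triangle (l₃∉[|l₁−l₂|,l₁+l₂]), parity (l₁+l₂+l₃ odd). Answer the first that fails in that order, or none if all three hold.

m_sum

m₁+m₂+m₃ = 0 + 8 + 5 = 13  ✗
triangle: |1−8|=7 ≤ l₃=7 ≤ 1+8=9
parity: l₁+l₂+l₃ = 16 is even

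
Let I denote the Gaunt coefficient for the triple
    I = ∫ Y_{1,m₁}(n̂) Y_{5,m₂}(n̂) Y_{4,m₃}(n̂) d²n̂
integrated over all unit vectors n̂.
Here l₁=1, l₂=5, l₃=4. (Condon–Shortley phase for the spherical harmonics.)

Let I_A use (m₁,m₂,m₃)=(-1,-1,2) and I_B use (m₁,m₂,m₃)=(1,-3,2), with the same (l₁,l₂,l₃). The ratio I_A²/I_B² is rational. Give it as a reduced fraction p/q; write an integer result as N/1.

3/14

Shared (l₁,l₂,l₃)=(1,5,4): N and (l;000)² cancel in I_A²/I_B².
A: Δ = 2!·0!·8!/11! = 1/495; Racah Σ t=2..2: t=2:+1/2880 = 1/2880; ⇒ 3j(1 5 4; -1 -1 2)² = 2/165, sgn +1
B: Δ = 2!·0!·8!/11! = 1/495; Racah Σ t=0..0: t=0:+1/2880 = 1/2880; ⇒ 3j(1 5 4; 1 -3 2)² = 28/495, sgn +1
I_A²/I_B² = (2/165)/(28/495) = 3/14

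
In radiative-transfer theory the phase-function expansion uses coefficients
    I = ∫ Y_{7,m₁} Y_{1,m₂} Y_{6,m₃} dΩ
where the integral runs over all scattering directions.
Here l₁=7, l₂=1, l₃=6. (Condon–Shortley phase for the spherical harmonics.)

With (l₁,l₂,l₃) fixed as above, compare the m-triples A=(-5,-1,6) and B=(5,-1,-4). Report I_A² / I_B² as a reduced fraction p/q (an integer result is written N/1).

1/66

Same 7,1,6: normalisation and zero-m 3j drop out of the ratio.
A: Δ: 2! 12! 0! / 15! → 1/1365; sum: t=0:+1/958003200 = 1/958003200; 3j²(7 1 6; -5 -1 6) = Δ·Π!·Σ² = 1/1365  (sign +1)
B: Δ: 2! 12! 0! / 15! → 1/1365; sum: t=0:+1/14515200 = 1/14515200; 3j²(7 1 6; 5 -1 -4) = Δ·Π!·Σ² = 22/455  (sign +1)
I_A²/I_B² = (1/1365)/(22/455) = 1/66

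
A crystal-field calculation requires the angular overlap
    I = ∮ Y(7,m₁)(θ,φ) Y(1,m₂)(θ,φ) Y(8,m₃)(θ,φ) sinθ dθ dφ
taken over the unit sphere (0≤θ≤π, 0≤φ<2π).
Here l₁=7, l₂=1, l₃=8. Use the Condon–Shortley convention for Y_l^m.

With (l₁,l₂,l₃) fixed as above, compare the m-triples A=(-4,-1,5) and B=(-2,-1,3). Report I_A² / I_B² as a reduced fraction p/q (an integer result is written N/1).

Same 7,1,8: normalisation and zero-m 3j drop out of the ratio.
A: Δ: 0! 14! 2! / 17! → 1/2040; sum: t=0:+1/479001600 = 1/479001600; 3j²(7 1 8; -4 -1 5) = Δ·Π!·Σ² = 13/340  (sign -1)
B: Δ: 0! 14! 2! / 17! → 1/2040; sum: t=0:+1/87091200 = 1/87091200; 3j²(7 1 8; -2 -1 3) = Δ·Π!·Σ² = 11/408  (sign -1)
I_A²/I_B² = (13/340)/(11/408) = 78/55

78/55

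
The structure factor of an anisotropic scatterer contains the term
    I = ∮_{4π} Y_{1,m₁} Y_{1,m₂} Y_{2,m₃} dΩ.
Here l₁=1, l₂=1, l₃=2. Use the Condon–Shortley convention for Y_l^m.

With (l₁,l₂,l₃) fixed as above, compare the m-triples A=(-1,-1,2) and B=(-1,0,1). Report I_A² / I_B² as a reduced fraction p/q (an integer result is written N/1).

Shared (l₁,l₂,l₃)=(1,1,2): N and (l;000)² cancel in I_A²/I_B².
A: Δ = 0!·2!·2!/5! = 1/30; Racah Σ t=0..0: t=0:+1/4 = 1/4; ⇒ 3j(1 1 2; -1 -1 2)² = 1/5, sgn +1
B: Δ = 0!·2!·2!/5! = 1/30; Racah Σ t=0..0: t=0:+1/2 = 1/2; ⇒ 3j(1 1 2; -1 0 1)² = 1/10, sgn -1
I_A²/I_B² = (1/5)/(1/10) = 2/1

2/1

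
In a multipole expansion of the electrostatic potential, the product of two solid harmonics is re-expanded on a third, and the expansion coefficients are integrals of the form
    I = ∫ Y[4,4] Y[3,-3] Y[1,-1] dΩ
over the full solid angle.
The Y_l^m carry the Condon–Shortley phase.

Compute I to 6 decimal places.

0.325735

Rules hold: Σm=0, L=8 even, 1≤1≤7.
N = 9·7·3 = 189
Δ = 6!·2!·0!/9! = 1/252
Racah Σ t=3..3: t=3:−1/36 = -1/36
⇒ 3j(4 3 1; 0 0 0)² = 4/63, sgn +1
Racah Σ t=0..0: t=0:+1/1440 = 1/1440
⇒ 3j(4 3 1; 4 -3 -1)² = 1/9, sgn +1
4πI² = N·(3j₀)²·(3jₘ)² = 4/3
I = +1·√(1.33333/4π) = 0.32573501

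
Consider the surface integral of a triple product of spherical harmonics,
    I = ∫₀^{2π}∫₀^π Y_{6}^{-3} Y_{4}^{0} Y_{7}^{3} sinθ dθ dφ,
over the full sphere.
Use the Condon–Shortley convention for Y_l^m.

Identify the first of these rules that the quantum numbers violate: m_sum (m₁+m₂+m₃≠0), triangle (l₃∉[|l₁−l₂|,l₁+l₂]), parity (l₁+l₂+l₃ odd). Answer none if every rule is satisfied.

azimuthal sum: -3 + 0 + 3 = 0  ✓
2 ≤ 7 ≤ 10 (triangle on l)  ✓
L = 6 + 4 + 7 = 17 (odd)  ✗

parity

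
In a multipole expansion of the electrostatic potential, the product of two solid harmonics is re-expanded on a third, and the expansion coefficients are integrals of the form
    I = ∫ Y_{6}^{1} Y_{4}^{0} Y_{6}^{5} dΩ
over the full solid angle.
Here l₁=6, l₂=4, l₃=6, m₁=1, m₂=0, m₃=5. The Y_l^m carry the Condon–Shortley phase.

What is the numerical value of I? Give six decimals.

1 + 0 + 5 = 6 ≠ 0: azimuthal integral kills it; I = 0

0.000000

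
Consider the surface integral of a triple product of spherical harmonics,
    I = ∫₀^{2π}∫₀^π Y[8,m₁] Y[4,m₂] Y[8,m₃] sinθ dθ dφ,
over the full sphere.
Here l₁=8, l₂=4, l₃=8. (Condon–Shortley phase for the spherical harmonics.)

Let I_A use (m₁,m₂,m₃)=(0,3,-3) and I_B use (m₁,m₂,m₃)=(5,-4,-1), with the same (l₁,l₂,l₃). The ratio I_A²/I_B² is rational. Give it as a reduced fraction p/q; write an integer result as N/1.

l's match ⇒ only the (l;m) 3-j factors differ between A and B.
A: triangle coeff Δ(8,4,8) = 1/185175900; Σ_t [3,4]: t=3:−1/87091200 t=4:+1/139345920 = -1/232243200; (3j)²=33/8398 [(8 4 8; 0 3 -3)], sign=+1
B: triangle coeff Δ(8,4,8) = 1/185175900; Σ_t [0,0]: t=0:+1/1254113280 = 1/1254113280; (3j)²=55/5814 [(8 4 8; 5 -4 -1)], sign=-1
I_A²/I_B² = (33/8398)/(55/5814) = 27/65

27/65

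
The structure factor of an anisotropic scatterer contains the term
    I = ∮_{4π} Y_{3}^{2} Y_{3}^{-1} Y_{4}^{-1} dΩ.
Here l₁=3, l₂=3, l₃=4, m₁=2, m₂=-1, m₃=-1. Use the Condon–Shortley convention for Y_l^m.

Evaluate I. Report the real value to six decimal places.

Rules hold: Σm=0, L=10 even, 0≤4≤6.
N = 7·7·9 = 441
Δ = 2!·4!·4!/11! = 1/34650
Racah Σ t=0..2: t=0:+1/72 t=1:−1/16 t=2:+1/72 = -5/144
⇒ 3j(3 3 4; 0 0 0)² = 2/77, sgn -1
Racah Σ t=0..1: t=0:+1/48 t=1:−1/144 = 1/72
⇒ 3j(3 3 4; 2 -1 -1)² = 16/693, sgn -1
4πI² = N·(3j₀)²·(3jₘ)² = 32/121
I = +1·√(0.264463/4π) = 0.14506992

0.145070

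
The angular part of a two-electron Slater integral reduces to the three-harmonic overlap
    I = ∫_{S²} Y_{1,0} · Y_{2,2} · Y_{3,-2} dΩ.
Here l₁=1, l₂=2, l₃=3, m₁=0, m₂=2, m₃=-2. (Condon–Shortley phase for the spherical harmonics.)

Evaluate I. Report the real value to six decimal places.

0.184674

m-sum 0 ✓  L=6 even ✓  1≤3≤3 ✓
Π(2lᵢ+1) = 3×5×7 = 105
triangle coeff Δ(1,2,3) = 1/105
Σ_t [0,0]: t=0:+1/4 = 1/4
(3j)²=3/35 [(1 2 3; 0 0 0)], sign=-1
Σ_t [0,0]: t=0:+1/24 = 1/24
(3j)²=1/21 [(1 2 3; 0 2 -2)], sign=-1
⇒ 4πI² = 3/7
I = (+1)√(3/7/(4π)) = 0.18467439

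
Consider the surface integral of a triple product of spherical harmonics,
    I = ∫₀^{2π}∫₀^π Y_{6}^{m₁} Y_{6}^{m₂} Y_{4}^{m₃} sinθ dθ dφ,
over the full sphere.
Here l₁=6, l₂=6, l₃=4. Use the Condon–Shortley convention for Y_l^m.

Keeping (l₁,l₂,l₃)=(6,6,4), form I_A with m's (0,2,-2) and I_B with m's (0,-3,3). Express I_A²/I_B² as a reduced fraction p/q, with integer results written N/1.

Same 6,6,4: normalisation and zero-m 3j drop out of the ratio.
A: Δ: 8! 4! 4! / 17! → 1/15315300; sum: t=4:+1/55296 t=5:−1/25920 t=6:+1/138240 = -11/829440; 3j²(6 6 4; 0 2 -2) = Δ·Π!·Σ² = 11/1326  (sign -1)
B: Δ: 8! 4! 4! / 17! → 1/15315300; sum: t=2:+1/207360 t=3:−1/103680 = -1/207360; 3j²(6 6 4; 0 -3 3) = Δ·Π!·Σ² = 21/2431  (sign +1)
I_A²/I_B² = (11/1326)/(21/2431) = 121/126

121/126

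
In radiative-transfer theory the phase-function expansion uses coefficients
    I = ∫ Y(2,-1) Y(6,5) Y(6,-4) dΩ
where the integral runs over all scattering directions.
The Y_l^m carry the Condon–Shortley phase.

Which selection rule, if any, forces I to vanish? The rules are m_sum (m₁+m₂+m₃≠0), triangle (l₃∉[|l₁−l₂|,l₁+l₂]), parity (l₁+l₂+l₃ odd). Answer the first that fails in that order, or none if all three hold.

m₁+m₂+m₃ = -1 + 5 − 4 = 0  ✓
triangle: |2−6|=4 ≤ l₃=6 ≤ 2+6=8  ✓
parity: l₁+l₂+l₃ = 14 is even  ✓

none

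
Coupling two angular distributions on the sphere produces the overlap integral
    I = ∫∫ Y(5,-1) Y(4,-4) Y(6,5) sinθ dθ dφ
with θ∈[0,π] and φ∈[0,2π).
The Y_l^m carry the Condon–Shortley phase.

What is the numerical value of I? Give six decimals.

Σlᵢ=15 odd — θ-integrand is odd under cosθ→−cosθ; I=0

0.000000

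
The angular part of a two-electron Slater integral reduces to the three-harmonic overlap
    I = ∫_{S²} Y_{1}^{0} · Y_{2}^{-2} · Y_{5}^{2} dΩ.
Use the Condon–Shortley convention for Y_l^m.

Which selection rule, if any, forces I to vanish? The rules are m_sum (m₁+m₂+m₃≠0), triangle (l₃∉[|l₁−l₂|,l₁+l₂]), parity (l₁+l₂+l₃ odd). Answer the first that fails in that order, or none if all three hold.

triangle

azimuthal sum: 0 − 2 + 2 = 0  ✓
1 ≤ 5 ≤ 3 (triangle on l)  ✗
L = 1 + 2 + 5 = 8 (even)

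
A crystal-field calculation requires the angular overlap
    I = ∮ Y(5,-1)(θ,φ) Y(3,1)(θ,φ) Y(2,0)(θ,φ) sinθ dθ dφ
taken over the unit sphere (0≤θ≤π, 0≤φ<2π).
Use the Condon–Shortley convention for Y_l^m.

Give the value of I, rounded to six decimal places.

-0.227318

Rules hold: Σm=0, L=10 even, 2≤2≤8.
N = 11·7·5 = 385
Δ = 6!·4!·0!/11! = 1/2310
Racah Σ t=3..3: t=3:−1/144 = -1/144
⇒ 3j(5 3 2; 0 0 0)² = 10/231, sgn -1
Racah Σ t=4..4: t=4:+1/192 = 1/192
⇒ 3j(5 3 2; -1 1 0)² = 3/77, sgn +1
4πI² = N·(3j₀)²·(3jₘ)² = 50/77
I = -1·√(0.649351/4π) = -0.22731846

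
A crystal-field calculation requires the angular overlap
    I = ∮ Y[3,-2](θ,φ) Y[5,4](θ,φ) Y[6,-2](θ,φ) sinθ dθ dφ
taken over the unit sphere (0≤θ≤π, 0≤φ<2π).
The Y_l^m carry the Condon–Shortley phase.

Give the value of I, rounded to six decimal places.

-0.139560

m-sum 0 ✓  L=14 even ✓  2≤6≤8 ✓
Π(2lᵢ+1) = 7×11×13 = 1001
triangle coeff Δ(3,5,6) = 1/675675
Σ_t [0,2]: t=0:+1/8640 t=1:−1/2304 t=2:+1/8640 = -7/34560
(3j)²=7/429 [(3 5 6; 0 0 0)], sign=-1
Σ_t [1,2]: t=1:−1/967680 t=2:+1/60480 = 1/64512
(3j)²=15/1001 [(3 5 6; -2 4 -2)], sign=+1
⇒ 4πI² = 35/143
I = (-1)√(35/143/(4π)) = -0.13956004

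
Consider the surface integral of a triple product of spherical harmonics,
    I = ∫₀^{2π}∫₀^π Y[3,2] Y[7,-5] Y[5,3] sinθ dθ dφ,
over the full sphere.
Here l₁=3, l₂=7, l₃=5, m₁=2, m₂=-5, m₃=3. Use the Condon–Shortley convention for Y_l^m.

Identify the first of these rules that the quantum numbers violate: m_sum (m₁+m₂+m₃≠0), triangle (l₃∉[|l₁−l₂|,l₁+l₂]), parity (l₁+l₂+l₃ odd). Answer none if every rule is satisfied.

azimuthal sum: 2 − 5 + 3 = 0  ✓
4 ≤ 5 ≤ 10 (triangle on l)  ✓
L = 3 + 7 + 5 = 15 (odd)  ✗

parity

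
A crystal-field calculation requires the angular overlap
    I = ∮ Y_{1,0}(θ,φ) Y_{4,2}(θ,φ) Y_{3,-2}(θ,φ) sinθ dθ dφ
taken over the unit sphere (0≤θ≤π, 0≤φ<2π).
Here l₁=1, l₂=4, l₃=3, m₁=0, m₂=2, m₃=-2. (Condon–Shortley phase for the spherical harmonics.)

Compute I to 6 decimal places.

m-sum 0 ✓  L=8 even ✓  3≤3≤5 ✓
Π(2lᵢ+1) = 3×9×7 = 189
triangle coeff Δ(1,4,3) = 1/252
Σ_t [1,1]: t=1:−1/36 = -1/36
(3j)²=4/63 [(1 4 3; 0 0 0)], sign=+1
Σ_t [1,1]: t=1:−1/120 = -1/120
(3j)²=1/21 [(1 4 3; 0 2 -2)], sign=+1
⇒ 4πI² = 4/7
I = (+1)√(4/7/(4π)) = 0.21324362

0.213244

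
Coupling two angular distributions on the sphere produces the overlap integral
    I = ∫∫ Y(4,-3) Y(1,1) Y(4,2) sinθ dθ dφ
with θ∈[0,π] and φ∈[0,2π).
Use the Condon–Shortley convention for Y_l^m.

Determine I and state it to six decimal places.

L=9 odd ⇒ parity kills the (l;000) factor ⇒ I = 0

0.000000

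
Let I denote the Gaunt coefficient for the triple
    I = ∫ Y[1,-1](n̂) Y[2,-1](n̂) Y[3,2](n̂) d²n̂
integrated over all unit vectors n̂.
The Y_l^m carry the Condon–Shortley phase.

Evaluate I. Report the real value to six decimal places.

Checks pass: Σm=0; 6 even; l₃=3∈[1,3].
(2·1+1)(2·2+1)(2·3+1) = 105
Δ: 0! 2! 4! / 7! → 1/105
sum: t=0:+1/4 = 1/4
3j²(1 2 3; 0 0 0) = Δ·Π!·Σ² = 3/35  (sign -1)
sum: t=0:+1/12 = 1/12
3j²(1 2 3; -1 -1 2) = Δ·Π!·Σ² = 2/21  (sign -1)
combine: 4πI² = 105·3/35·2/21 = 6/7
take √, sign +1: I = 0.26116903

0.261169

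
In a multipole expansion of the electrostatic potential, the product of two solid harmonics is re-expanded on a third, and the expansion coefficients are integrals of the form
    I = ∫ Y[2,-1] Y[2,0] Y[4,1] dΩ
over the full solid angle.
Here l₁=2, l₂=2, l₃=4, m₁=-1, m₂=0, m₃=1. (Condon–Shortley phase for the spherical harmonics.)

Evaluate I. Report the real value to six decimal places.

-0.220728

Checks pass: Σm=0; 8 even; l₃=4∈[0,4].
(2·2+1)(2·2+1)(2·4+1) = 225
Δ: 0! 4! 4! / 9! → 1/630
sum: t=0:+1/16 = 1/16
3j²(2 2 4; 0 0 0) = Δ·Π!·Σ² = 2/35  (sign +1)
sum: t=0:+1/24 = 1/24
3j²(2 2 4; -1 0 1) = Δ·Π!·Σ² = 1/21  (sign -1)
combine: 4πI² = 225·2/35·1/21 = 30/49
take √, sign -1: I = -0.22072812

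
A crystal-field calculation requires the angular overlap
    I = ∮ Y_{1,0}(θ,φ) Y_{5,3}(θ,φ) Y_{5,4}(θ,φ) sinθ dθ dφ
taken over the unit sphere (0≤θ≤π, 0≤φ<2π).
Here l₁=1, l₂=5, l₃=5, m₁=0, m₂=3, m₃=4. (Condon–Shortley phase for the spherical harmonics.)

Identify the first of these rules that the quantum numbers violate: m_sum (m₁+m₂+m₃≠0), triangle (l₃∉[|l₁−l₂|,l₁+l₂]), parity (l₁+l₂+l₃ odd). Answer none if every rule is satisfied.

azimuthal sum: 0 + 3 + 4 = 7  ✗
4 ≤ 5 ≤ 6 (triangle on l)
L = 1 + 5 + 5 = 11 (odd)

m_sum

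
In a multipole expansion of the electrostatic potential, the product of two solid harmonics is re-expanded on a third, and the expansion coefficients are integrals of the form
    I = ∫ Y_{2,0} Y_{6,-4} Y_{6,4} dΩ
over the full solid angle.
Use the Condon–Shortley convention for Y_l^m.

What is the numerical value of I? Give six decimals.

-0.022938

Checks pass: Σm=0; 14 even; l₃=6∈[4,8].
(2·2+1)(2·6+1)(2·6+1) = 845
Δ: 2! 2! 10! / 15! → 1/90090
sum: t=0:+1/69120 t=1:−1/14400 t=2:+1/69120 = -7/172800
3j²(2 6 6; 0 0 0) = Δ·Π!·Σ² = 14/715  (sign -1)
sum: t=0:+1/322560 t=1:−1/362880 t=2:+1/14515200 = 1/2419200
3j²(2 6 6; 0 -4 4) = Δ·Π!·Σ² = 2/5005  (sign +1)
combine: 4πI² = 845·14/715·2/5005 = 4/605
take √, sign -1: I = -0.02293757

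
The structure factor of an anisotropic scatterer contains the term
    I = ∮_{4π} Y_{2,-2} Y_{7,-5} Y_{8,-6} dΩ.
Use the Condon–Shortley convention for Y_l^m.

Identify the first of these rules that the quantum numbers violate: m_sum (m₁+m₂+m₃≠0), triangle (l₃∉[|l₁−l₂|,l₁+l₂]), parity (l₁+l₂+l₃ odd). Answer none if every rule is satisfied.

m_sum

Σmᵢ = -13  ✗
l₃∈[|l₁−l₂|,l₁+l₂]=[5,9], have l₃=8
Σlᵢ = 17 ⇒ odd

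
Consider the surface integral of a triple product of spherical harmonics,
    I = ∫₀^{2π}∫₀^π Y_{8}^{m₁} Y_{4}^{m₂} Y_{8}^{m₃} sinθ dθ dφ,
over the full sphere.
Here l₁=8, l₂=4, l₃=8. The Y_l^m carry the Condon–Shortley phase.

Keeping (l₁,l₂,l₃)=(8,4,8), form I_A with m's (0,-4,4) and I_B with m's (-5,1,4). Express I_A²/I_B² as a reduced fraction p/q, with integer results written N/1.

44/13

Shared (l₁,l₂,l₃)=(8,4,8): N and (l;000)² cancel in I_A²/I_B².
A: Δ = 4!·12!·4!/21! = 1/185175900; Racah Σ t=0..0: t=0:+1/557383680 = 1/557383680; ⇒ 3j(8 4 8; 0 -4 4)² = 55/4199, sgn +1
B: Δ = 4!·12!·4!/21! = 1/185175900; Racah Σ t=1..4: t=1:−1/68976230400 t=2:+1/958003200 t=3:−1/174182400 t=4:+1/313528320 = -1/656916480; ⇒ 3j(8 4 8; -5 1 4)² = 5/1292, sgn -1
I_A²/I_B² = (55/4199)/(5/1292) = 44/13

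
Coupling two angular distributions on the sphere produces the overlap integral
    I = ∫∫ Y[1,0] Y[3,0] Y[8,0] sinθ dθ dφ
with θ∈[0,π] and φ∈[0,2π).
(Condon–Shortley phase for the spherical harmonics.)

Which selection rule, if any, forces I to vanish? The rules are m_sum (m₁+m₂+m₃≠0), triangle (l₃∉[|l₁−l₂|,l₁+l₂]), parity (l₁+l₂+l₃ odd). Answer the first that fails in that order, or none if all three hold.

azimuthal sum: 0 + 0 + 0 = 0  ✓
2 ≤ 8 ≤ 4 (triangle on l)  ✗
L = 1 + 3 + 8 = 12 (even)

triangle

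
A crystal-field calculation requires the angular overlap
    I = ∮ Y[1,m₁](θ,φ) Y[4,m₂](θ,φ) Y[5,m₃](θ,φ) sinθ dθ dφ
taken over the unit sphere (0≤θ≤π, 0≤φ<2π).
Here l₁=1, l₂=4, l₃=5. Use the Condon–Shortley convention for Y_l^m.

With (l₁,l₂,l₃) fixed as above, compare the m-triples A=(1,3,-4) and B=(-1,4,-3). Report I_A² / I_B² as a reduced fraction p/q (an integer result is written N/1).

Shared (l₁,l₂,l₃)=(1,4,5): N and (l;000)² cancel in I_A²/I_B².
A: Δ = 0!·2!·8!/11! = 1/495; Racah Σ t=0..0: t=0:+1/10080 = 1/10080; ⇒ 3j(1 4 5; 1 3 -4)² = 4/55, sgn -1
B: Δ = 0!·2!·8!/11! = 1/495; Racah Σ t=0..0: t=0:+1/80640 = 1/80640; ⇒ 3j(1 4 5; -1 4 -3)² = 1/495, sgn +1
I_A²/I_B² = (4/55)/(1/495) = 36/1

36/1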